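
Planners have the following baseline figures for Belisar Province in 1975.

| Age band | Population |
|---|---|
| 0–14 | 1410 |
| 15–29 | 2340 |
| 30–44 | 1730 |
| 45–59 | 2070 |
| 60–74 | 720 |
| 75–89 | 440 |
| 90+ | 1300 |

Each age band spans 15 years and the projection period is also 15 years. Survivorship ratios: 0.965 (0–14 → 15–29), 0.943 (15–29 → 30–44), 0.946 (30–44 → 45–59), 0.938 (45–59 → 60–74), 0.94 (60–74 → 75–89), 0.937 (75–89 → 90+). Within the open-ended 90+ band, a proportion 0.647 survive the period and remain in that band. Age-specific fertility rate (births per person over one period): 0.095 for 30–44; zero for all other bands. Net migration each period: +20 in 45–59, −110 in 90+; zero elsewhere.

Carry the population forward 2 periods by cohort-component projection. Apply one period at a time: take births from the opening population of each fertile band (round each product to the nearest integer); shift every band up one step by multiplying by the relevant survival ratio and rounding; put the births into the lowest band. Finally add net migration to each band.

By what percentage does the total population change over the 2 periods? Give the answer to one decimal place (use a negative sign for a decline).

-16.1

Call the groups 1 to 7, youngest first.
— Period 1 —
Births: 1730 × 0.095 = 164
Group 2: 1410 × 0.965 = 1361
Group 3: 2340 × 0.943 = 2207
Group 4: 1730 × 0.946 = 1637
Group 5: 2070 × 0.938 = 1942
Group 6: 720 × 0.94 = 677
Group 7: 440 × 0.937 + 1300 × 0.647 = 412 + 841 = 1253
Net migration: Group 4 + 20 → 1657; Group 7 − 110 → 1143
Population now: 0–14=164, 15–29=1361, 30–44=2207, 45–59=1657, 60–74=1942, 75–89=677, 90+=1143
— Period 2 —
Births: 2207 × 0.095 = 210
Group 2: 164 × 0.965 = 158
Group 3: 1361 × 0.943 = 1283
Group 4: 2207 × 0.946 = 2088
Group 5: 1657 × 0.938 = 1554
Group 6: 1942 × 0.94 = 1825
Group 7: 677 × 0.937 + 1143 × 0.647 = 634 + 740 = 1374
Net migration: Group 4 + 20 → 2108; Group 7 − 110 → 1264
Population now: 0–14=210, 15–29=158, 30–44=1283, 45–59=2108, 60–74=1554, 75–89=1825, 90+=1264
Total: 10010 → 8402; change = -1608; percentage change = -16.1%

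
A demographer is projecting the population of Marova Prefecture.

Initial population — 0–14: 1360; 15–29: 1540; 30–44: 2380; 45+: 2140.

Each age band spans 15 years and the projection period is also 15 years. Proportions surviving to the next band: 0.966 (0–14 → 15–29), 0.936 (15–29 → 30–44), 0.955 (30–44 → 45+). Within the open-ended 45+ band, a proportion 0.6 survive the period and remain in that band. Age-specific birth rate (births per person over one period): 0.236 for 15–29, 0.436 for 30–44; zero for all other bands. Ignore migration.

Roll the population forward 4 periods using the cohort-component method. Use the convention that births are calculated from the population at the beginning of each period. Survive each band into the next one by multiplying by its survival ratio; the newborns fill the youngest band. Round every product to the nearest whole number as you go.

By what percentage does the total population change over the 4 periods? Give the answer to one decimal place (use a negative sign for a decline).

Period 1:
Births: 1540 × 0.236 = 363 ; 2380 × 0.436 = 1038 → total 1401
15–29: 1360 × 0.966 = 1314
30–44: 1540 × 0.936 = 1441
45+: 2380 × 0.955 + 2140 × 0.6 = 2273 + 1284 = 3557
Population now: 0–14=1401, 15–29=1314, 30–44=1441, 45+=3557
Period 2:
Births: 1314 × 0.236 = 310 ; 1441 × 0.436 = 628 → total 938
15–29: 1401 × 0.966 = 1353
30–44: 1314 × 0.936 = 1230
45+: 1441 × 0.955 + 3557 × 0.6 = 1376 + 2134 = 3510
Population now: 0–14=938, 15–29=1353, 30–44=1230, 45+=3510
Period 3:
Births: 1353 × 0.236 = 319 ; 1230 × 0.436 = 536 → total 855
15–29: 938 × 0.966 = 906
30–44: 1353 × 0.936 = 1266
45+: 1230 × 0.955 + 3510 × 0.6 = 1175 + 2106 = 3281
Population now: 0–14=855, 15–29=906, 30–44=1266, 45+=3281
Period 4:
Births: 906 × 0.236 = 214 ; 1266 × 0.436 = 552 → total 766
15–29: 855 × 0.966 = 826
30–44: 906 × 0.936 = 848
45+: 1266 × 0.955 + 3281 × 0.6 = 1209 + 1969 = 3178
Population now: 0–14=766, 15–29=826, 30–44=848, 45+=3178
Total: 7420 → 5618; change = -1802; percentage change = -24.3%

-24.3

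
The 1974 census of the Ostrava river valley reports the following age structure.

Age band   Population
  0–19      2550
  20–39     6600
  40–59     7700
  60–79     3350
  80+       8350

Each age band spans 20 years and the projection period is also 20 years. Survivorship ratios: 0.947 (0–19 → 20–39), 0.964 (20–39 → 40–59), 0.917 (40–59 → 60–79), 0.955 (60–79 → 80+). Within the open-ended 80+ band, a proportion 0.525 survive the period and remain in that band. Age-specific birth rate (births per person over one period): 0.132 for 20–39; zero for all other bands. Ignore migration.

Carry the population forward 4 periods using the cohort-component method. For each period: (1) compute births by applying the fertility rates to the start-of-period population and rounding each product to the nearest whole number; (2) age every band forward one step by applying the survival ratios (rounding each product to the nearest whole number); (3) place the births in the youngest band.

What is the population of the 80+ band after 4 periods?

7920

(Groups numbered youngest = 1 to oldest = 5.)
Period 1.
Births: 6600 × 0.132 = 871
Group 2: 2550 × 0.947 = 2415
Group 3: 6600 × 0.964 = 6362
Group 4: 7700 × 0.917 = 7061
Group 5: 3350 × 0.955 + 8350 × 0.525 = 3199 + 4384 = 7583
→ [871, 2415, 6362, 7061, 7583]
Period 2.
Births: 2415 × 0.132 = 319
Group 2: 871 × 0.947 = 825
Group 3: 2415 × 0.964 = 2328
Group 4: 6362 × 0.917 = 5834
Group 5: 7061 × 0.955 + 7583 × 0.525 = 6743 + 3981 = 10724
→ [319, 825, 2328, 5834, 10724]
Period 3.
Births: 825 × 0.132 = 109
Group 2: 319 × 0.947 = 302
Group 3: 825 × 0.964 = 795
Group 4: 2328 × 0.917 = 2135
Group 5: 5834 × 0.955 + 10724 × 0.525 = 5571 + 5630 = 11201
→ [109, 302, 795, 2135, 11201]
Period 4.
Births: 302 × 0.132 = 40
Group 2: 109 × 0.947 = 103
Group 3: 302 × 0.964 = 291
Group 4: 795 × 0.917 = 729
Group 5: 2135 × 0.955 + 11201 × 0.525 = 2039 + 5881 = 7920
→ [40, 103, 291, 729, 7920]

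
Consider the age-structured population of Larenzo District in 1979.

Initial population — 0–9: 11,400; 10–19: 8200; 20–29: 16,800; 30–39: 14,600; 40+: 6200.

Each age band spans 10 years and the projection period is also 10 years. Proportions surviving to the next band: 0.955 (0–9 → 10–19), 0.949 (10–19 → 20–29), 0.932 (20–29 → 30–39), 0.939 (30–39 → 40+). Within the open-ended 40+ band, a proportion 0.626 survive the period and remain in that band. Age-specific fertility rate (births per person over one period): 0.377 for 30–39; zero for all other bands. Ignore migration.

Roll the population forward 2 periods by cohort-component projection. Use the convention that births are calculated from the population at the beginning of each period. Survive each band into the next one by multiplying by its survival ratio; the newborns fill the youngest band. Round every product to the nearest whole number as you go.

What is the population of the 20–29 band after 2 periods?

Period 1:
Births: 14600 * 0.377 = 5504
10–19: 11400 * 0.955 = 10887
20–29: 8200 * 0.949 = 7782
30–39: 16800 * 0.932 = 15658
40+: 14600 * 0.939 + 6200 * 0.626 = 13709 + 3881 = 17590
→ [5504, 10887, 7782, 15658, 17590]
Period 2:
Births: 15658 * 0.377 = 5903
10–19: 5504 * 0.955 = 5256
20–29: 10887 * 0.949 = 10332
30–39: 7782 * 0.932 = 7253
40+: 15658 * 0.939 + 17590 * 0.626 = 14703 + 11011 = 25714
→ [5903, 5256, 10332, 7253, 25714]

10332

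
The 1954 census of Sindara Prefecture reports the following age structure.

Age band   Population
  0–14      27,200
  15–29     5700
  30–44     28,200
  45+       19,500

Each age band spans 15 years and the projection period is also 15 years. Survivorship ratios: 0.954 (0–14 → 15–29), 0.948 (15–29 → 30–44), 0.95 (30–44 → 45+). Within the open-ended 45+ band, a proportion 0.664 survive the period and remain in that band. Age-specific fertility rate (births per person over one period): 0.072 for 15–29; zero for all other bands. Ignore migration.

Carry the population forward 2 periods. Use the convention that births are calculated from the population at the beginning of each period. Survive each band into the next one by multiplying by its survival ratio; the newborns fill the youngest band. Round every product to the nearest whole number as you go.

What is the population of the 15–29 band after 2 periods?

391

— Period 1 —
Births: 5700 × 0.072 = 410
15–29: 27200 × 0.954 = 25949
30–44: 5700 × 0.948 = 5404
45+: 28200 × 0.95 + 19500 × 0.664 = 26790 + 12948 = 39738
→ [410, 25949, 5404, 39738]
— Period 2 —
Births: 25949 × 0.072 = 1868
15–29: 410 × 0.954 = 391
30–44: 25949 × 0.948 = 24600
45+: 5404 × 0.95 + 39738 × 0.664 = 5134 + 26386 = 31520
→ [1868, 391, 24600, 31520]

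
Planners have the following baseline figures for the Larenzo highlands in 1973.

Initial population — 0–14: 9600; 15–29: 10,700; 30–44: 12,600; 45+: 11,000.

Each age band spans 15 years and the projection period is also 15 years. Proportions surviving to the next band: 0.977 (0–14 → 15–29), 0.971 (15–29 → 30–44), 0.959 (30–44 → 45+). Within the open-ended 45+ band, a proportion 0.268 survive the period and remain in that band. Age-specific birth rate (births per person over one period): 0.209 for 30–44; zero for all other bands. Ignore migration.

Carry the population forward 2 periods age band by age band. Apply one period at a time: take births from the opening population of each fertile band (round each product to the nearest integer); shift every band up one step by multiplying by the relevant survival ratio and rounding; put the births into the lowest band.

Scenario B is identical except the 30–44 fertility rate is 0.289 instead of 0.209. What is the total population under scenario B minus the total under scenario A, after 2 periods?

1816

Period 1:
Births: 12600 × 0.209 = 2633
15–29: 9600 × 0.977 = 9379
30–44: 10700 × 0.971 = 10390
45+: 12600 × 0.959 + 11000 × 0.268 = 12083 + 2948 = 15031
Giving 2633 / 9379 / 10390 / 15031.
Period 2:
Births: 10390 × 0.209 = 2172
15–29: 2633 × 0.977 = 2572
30–44: 9379 × 0.971 = 9107
45+: 10390 × 0.959 + 15031 × 0.268 = 9964 + 4028 = 13992
Giving 2172 / 2572 / 9107 / 13992.
Scenario A total after 2 periods: 27843
Scenario B projection —
Period 1:
Births: 12600 × 0.289 = 3641
15–29: 9600 × 0.977 = 9379
30–44: 10700 × 0.971 = 10390
45+: 12600 × 0.959 + 11000 × 0.268 = 12083 + 2948 = 15031
Giving 3641 / 9379 / 10390 / 15031.
Period 2:
Births: 10390 × 0.289 = 3003
15–29: 3641 × 0.977 = 3557
30–44: 9379 × 0.971 = 9107
45+: 10390 × 0.959 + 15031 × 0.268 = 9964 + 4028 = 13992
Giving 3003 / 3557 / 9107 / 13992.
Scenario B total after 2 periods: 29659
Difference B − A = 29659 − 27843 = 1816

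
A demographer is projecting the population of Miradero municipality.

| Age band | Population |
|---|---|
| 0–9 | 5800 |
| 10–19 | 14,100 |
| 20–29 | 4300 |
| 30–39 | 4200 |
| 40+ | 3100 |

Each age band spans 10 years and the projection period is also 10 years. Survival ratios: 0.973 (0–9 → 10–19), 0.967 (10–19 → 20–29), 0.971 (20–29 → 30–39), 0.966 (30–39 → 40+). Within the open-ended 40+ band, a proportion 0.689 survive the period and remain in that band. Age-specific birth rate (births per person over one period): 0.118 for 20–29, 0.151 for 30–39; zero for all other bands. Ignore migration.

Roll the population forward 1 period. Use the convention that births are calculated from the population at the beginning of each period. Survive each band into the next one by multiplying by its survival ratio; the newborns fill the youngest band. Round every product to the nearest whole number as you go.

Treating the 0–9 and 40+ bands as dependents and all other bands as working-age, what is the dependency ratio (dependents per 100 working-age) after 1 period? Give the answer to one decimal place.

31.3

— Period 1 —
Births: 4300 * 0.118 = 507  |  4200 * 0.151 = 634 → total 1141
10–19: 5800 * 0.973 = 5643
20–29: 14100 * 0.967 = 13635
30–39: 4300 * 0.971 = 4175
40+: 4200 * 0.966 + 3100 * 0.689 = 4057 + 2136 = 6193
→ [1141, 5643, 13635, 4175, 6193]
Dependents (band 0–9 + band 40+) = 1141 + 6193 = 7334; working-age = 23453; ratio = 7334/23453 × 100 = 31.3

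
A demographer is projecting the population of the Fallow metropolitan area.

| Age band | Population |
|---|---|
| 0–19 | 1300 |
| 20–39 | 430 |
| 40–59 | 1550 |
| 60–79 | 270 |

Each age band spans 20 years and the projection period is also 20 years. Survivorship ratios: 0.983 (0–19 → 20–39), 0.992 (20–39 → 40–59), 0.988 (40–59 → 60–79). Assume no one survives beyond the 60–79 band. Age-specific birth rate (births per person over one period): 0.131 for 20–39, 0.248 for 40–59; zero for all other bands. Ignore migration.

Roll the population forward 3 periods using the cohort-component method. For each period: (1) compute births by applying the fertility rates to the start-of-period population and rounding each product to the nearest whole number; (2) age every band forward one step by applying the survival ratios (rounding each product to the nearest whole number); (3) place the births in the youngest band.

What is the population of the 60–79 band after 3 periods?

(Groups numbered youngest = 1 to oldest = 4.)
After projecting period 1:
Births: 430 × 0.131 = 56, 1550 × 0.248 = 384 ⇒ total 440
Group 2: 1300 × 0.983 = 1278
Group 3: 430 × 0.992 = 427
Group 4: 1550 × 0.988 = 1531
End of period: [440, 1278, 427, 1531]
After projecting period 2:
Births: 1278 × 0.131 = 167, 427 × 0.248 = 106 ⇒ total 273
Group 2: 440 × 0.983 = 433
Group 3: 1278 × 0.992 = 1268
Group 4: 427 × 0.988 = 422
End of period: [273, 433, 1268, 422]
After projecting period 3:
Births: 433 × 0.131 = 57, 1268 × 0.248 = 314 ⇒ total 371
Group 2: 273 × 0.983 = 268
Group 3: 433 × 0.992 = 430
Group 4: 1268 × 0.988 = 1253
End of period: [371, 268, 430, 1253]

1253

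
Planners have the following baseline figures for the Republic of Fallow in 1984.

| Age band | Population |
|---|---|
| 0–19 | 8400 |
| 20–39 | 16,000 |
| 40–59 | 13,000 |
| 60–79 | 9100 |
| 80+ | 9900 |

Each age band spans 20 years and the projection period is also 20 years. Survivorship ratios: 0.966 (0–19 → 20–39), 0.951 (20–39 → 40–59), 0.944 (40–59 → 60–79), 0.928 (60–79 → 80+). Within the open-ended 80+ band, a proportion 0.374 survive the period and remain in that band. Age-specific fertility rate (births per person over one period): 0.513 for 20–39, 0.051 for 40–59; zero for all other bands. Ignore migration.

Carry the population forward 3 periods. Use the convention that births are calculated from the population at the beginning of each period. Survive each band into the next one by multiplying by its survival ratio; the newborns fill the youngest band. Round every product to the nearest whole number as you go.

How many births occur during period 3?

4790

Call the bands 1 to 5, youngest first.
— Period 1 —
Births: 16000 * 0.513 = 8208 ; 13000 * 0.051 = 663 ⇒ total 8871
Band 2: 8400 * 0.966 = 8114
Band 3: 16000 * 0.951 = 15216
Band 4: 13000 * 0.944 = 12272
Band 5: 9100 * 0.928 + 9900 * 0.374 = 8445 + 3703 = 12148
Giving 8871 / 8114 / 15216 / 12272 / 12148.
— Period 2 —
Births: 8114 * 0.513 = 4162 ; 15216 * 0.051 = 776 ⇒ total 4938
Band 2: 8871 * 0.966 = 8569
Band 3: 8114 * 0.951 = 7716
Band 4: 15216 * 0.944 = 14364
Band 5: 12272 * 0.928 + 12148 * 0.374 = 11388 + 4543 = 15931
Giving 4938 / 8569 / 7716 / 14364 / 15931.
— Period 3 —
Births: 8569 * 0.513 = 4396 ; 7716 * 0.051 = 394 ⇒ total 4790
Band 2: 4938 * 0.966 = 4770
Band 3: 8569 * 0.951 = 8149
Band 4: 7716 * 0.944 = 7284
Band 5: 14364 * 0.928 + 15931 * 0.374 = 13330 + 5958 = 19288
Giving 4790 / 4770 / 8149 / 7284 / 19288.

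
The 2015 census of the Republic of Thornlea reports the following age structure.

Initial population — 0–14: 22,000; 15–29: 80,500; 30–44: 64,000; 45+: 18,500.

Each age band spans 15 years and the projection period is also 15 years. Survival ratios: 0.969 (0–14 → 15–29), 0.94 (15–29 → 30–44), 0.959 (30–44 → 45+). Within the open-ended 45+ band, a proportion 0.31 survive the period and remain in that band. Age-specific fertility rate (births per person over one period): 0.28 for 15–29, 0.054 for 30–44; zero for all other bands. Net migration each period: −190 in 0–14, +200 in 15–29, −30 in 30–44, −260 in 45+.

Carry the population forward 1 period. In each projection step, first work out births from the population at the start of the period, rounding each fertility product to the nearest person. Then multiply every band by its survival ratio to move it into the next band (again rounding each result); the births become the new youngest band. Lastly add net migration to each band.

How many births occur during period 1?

— Period 1 —
Births: 80500 × 0.28 = 22540, 64000 × 0.054 = 3456 → total 25996
15–29: 22000 × 0.969 = 21318
30–44: 80500 × 0.94 = 75670
45+: 64000 × 0.959 + 18500 × 0.31 = 61376 + 5735 = 67111
Net migration: 0–14 − 190 → 25806; 15–29 + 200 → 21518; 30–44 − 30 → 75640; 45+ − 260 → 66851
→ [25806, 21518, 75640, 66851]

25996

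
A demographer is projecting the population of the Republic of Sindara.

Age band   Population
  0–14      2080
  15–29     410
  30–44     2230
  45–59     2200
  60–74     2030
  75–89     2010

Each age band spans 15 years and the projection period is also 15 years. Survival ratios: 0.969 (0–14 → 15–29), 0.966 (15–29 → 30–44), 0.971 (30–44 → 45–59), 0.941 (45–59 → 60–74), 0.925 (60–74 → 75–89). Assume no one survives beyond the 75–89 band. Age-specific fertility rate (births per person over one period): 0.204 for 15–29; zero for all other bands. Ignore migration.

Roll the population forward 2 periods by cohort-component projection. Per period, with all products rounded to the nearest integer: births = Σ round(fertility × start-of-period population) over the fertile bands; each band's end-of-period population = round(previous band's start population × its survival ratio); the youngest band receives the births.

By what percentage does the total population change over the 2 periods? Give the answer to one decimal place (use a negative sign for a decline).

-38.2

Period 1:
Births: 410 * 0.204 = 84
15–29: 2080 * 0.969 = 2016
30–44: 410 * 0.966 = 396
45–59: 2230 * 0.971 = 2165
60–74: 2200 * 0.941 = 2070
75–89: 2030 * 0.925 = 1878
End of period: [84, 2016, 396, 2165, 2070, 1878]
Period 2:
Births: 2016 * 0.204 = 411
15–29: 84 * 0.969 = 81
30–44: 2016 * 0.966 = 1947
45–59: 396 * 0.971 = 385
60–74: 2165 * 0.941 = 2037
75–89: 2070 * 0.925 = 1915
End of period: [411, 81, 1947, 385, 2037, 1915]
Total: 10960 → 6776; change = -4184; percentage change = -38.2%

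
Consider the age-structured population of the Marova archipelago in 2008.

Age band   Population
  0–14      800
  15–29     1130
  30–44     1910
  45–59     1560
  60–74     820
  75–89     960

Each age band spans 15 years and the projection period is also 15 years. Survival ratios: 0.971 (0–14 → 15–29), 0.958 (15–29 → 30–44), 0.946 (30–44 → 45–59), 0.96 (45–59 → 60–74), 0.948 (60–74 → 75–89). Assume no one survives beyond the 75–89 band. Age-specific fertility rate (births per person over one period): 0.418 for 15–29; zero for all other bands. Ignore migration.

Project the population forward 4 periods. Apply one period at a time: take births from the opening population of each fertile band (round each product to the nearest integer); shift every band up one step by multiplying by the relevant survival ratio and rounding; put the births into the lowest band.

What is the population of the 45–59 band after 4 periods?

(Bands numbered youngest = 1 to oldest = 6.)
Period 1:
Births: 1130 * 0.418 = 472
Band 2: 800 * 0.971 = 777
Band 3: 1130 * 0.958 = 1083
Band 4: 1910 * 0.946 = 1807
Band 5: 1560 * 0.96 = 1498
Band 6: 820 * 0.948 = 777
Population now: 0–14=472, 15–29=777, 30–44=1083, 45–59=1807, 60–74=1498, 75–89=777
Period 2:
Births: 777 * 0.418 = 325
Band 2: 472 * 0.971 = 458
Band 3: 777 * 0.958 = 744
Band 4: 1083 * 0.946 = 1025
Band 5: 1807 * 0.96 = 1735
Band 6: 1498 * 0.948 = 1420
Population now: 0–14=325, 15–29=458, 30–44=744, 45–59=1025, 60–74=1735, 75–89=1420
Period 3:
Births: 458 * 0.418 = 191
Band 2: 325 * 0.971 = 316
Band 3: 458 * 0.958 = 439
Band 4: 744 * 0.946 = 704
Band 5: 1025 * 0.96 = 984
Band 6: 1735 * 0.948 = 1645
Population now: 0–14=191, 15–29=316, 30–44=439, 45–59=704, 60–74=984, 75–89=1645
Period 4:
Births: 316 * 0.418 = 132
Band 2: 191 * 0.971 = 185
Band 3: 316 * 0.958 = 303
Band 4: 439 * 0.946 = 415
Band 5: 704 * 0.96 = 676
Band 6: 984 * 0.948 = 933
Population now: 0–14=132, 15–29=185, 30–44=303, 45–59=415, 60–74=676, 75–89=933

415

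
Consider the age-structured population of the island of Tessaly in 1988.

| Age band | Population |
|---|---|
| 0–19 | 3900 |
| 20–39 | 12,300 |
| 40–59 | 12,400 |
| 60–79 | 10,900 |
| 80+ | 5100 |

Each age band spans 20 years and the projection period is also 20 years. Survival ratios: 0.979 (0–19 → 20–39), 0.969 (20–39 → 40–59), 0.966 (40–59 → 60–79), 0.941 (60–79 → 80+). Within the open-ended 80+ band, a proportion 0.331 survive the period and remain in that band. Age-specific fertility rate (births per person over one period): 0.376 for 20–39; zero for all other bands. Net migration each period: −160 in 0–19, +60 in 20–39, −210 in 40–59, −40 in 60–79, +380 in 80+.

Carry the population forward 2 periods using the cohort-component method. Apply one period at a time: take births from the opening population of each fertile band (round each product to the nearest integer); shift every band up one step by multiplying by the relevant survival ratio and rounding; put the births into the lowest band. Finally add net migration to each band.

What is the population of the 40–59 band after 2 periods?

(Groups numbered youngest = 1 to oldest = 5.)
[period 1]
Births: 12300 × 0.376 = 4625
Group 2: 3900 × 0.979 = 3818
Group 3: 12300 × 0.969 = 11919
Group 4: 12400 × 0.966 = 11978
Group 5: 10900 × 0.941 + 5100 × 0.331 = 10257 + 1688 = 11945
Net migration: Group 1 − 160 → 4465; Group 2 + 60 → 3878; Group 3 − 210 → 11709; Group 4 − 40 → 11938; Group 5 + 380 → 12325
Giving 4465 / 3878 / 11709 / 11938 / 12325.
[period 2]
Births: 3878 × 0.376 = 1458
Group 2: 4465 × 0.979 = 4371
Group 3: 3878 × 0.969 = 3758
Group 4: 11709 × 0.966 = 11311
Group 5: 11938 × 0.941 + 12325 × 0.331 = 11234 + 4080 = 15314
Net migration: Group 1 − 160 → 1298; Group 2 + 60 → 4431; Group 3 − 210 → 3548; Group 4 − 40 → 11271; Group 5 + 380 → 15694
Giving 1298 / 4431 / 3548 / 11271 / 15694.

3548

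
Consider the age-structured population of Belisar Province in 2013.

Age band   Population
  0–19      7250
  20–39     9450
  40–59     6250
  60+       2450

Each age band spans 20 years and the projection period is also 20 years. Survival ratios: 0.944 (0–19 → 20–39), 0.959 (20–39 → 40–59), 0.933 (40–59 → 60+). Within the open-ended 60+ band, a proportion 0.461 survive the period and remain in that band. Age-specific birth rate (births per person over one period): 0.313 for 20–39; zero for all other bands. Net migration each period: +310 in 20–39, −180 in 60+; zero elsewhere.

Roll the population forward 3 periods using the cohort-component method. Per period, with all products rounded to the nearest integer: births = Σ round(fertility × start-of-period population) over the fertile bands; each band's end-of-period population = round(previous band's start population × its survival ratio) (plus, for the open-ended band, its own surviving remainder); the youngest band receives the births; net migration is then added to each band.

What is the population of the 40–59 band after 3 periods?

2975

(Groups numbered youngest = 1 to oldest = 4.)
After projecting period 1:
Births: 9450 * 0.313 = 2958
Group 2: 7250 * 0.944 = 6844
Group 3: 9450 * 0.959 = 9063
Group 4: 6250 * 0.933 + 2450 * 0.461 = 5831 + 1129 = 6960
Net migration: Group 2 + 310 → 7154; Group 4 − 180 → 6780
→ [2958, 7154, 9063, 6780]
After projecting period 2:
Births: 7154 * 0.313 = 2239
Group 2: 2958 * 0.944 = 2792
Group 3: 7154 * 0.959 = 6861
Group 4: 9063 * 0.933 + 6780 * 0.461 = 8456 + 3126 = 11582
Net migration: Group 2 + 310 → 3102; Group 4 − 180 → 11402
→ [2239, 3102, 6861, 11402]
After projecting period 3:
Births: 3102 * 0.313 = 971
Group 2: 2239 * 0.944 = 2114
Group 3: 3102 * 0.959 = 2975
Group 4: 6861 * 0.933 + 11402 * 0.461 = 6401 + 5256 = 11657
Net migration: Group 2 + 310 → 2424; Group 4 − 180 → 11477
→ [971, 2424, 2975, 11477]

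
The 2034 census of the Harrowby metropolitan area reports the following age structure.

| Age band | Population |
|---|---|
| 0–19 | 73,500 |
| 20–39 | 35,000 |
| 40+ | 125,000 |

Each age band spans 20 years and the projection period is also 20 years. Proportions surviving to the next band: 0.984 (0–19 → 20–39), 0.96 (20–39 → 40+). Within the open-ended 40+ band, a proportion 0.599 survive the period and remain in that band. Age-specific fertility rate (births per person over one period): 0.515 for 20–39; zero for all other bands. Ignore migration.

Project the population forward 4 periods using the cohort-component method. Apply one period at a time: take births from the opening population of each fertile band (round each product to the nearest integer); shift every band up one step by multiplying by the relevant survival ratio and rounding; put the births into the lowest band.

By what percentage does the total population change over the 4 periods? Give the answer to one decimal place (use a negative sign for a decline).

-48.0

— Period 1 —
Births: 35000 * 0.515 = 18025
20–39: 73500 * 0.984 = 72324
40+: 35000 * 0.96 + 125000 * 0.599 = 33600 + 74875 = 108475
→ [18025, 72324, 108475]
— Period 2 —
Births: 72324 * 0.515 = 37247
20–39: 18025 * 0.984 = 17737
40+: 72324 * 0.96 + 108475 * 0.599 = 69431 + 64977 = 134408
→ [37247, 17737, 134408]
— Period 3 —
Births: 17737 * 0.515 = 9135
20–39: 37247 * 0.984 = 36651
40+: 17737 * 0.96 + 134408 * 0.599 = 17028 + 80510 = 97538
→ [9135, 36651, 97538]
— Period 4 —
Births: 36651 * 0.515 = 18875
20–39: 9135 * 0.984 = 8989
40+: 36651 * 0.96 + 97538 * 0.599 = 35185 + 58425 = 93610
→ [18875, 8989, 93610]
Total: 233500 → 121474; change = -112026; percentage change = -48.0%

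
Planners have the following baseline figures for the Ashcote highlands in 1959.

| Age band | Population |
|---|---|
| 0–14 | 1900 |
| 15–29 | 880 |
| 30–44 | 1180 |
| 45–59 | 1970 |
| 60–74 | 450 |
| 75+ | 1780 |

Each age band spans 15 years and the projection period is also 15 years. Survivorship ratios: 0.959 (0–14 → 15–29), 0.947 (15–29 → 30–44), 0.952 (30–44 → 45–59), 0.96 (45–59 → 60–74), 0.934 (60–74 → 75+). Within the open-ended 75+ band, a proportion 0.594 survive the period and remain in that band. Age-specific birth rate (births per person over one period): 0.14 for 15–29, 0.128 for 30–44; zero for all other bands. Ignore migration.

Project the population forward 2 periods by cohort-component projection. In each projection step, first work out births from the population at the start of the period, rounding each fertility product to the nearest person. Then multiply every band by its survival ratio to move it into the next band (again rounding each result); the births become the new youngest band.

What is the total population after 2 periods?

— Period 1 —
Births: 880 * 0.14 = 123  |  1180 * 0.128 = 151 → total 274
15–29: 1900 * 0.959 = 1822
30–44: 880 * 0.947 = 833
45–59: 1180 * 0.952 = 1123
60–74: 1970 * 0.96 = 1891
75+: 450 * 0.934 + 1780 * 0.594 = 420 + 1057 = 1477
Population now: 0–14=274, 15–29=1822, 30–44=833, 45–59=1123, 60–74=1891, 75+=1477
— Period 2 —
Births: 1822 * 0.14 = 255  |  833 * 0.128 = 107 → total 362
15–29: 274 * 0.959 = 263
30–44: 1822 * 0.947 = 1725
45–59: 833 * 0.952 = 793
60–74: 1123 * 0.96 = 1078
75+: 1891 * 0.934 + 1477 * 0.594 = 1766 + 877 = 2643
Population now: 0–14=362, 15–29=263, 30–44=1725, 45–59=793, 60–74=1078, 75+=2643
Total after period 2: 362 + 263 + 1725 + 793 + 1078 + 2643 = 6864

6864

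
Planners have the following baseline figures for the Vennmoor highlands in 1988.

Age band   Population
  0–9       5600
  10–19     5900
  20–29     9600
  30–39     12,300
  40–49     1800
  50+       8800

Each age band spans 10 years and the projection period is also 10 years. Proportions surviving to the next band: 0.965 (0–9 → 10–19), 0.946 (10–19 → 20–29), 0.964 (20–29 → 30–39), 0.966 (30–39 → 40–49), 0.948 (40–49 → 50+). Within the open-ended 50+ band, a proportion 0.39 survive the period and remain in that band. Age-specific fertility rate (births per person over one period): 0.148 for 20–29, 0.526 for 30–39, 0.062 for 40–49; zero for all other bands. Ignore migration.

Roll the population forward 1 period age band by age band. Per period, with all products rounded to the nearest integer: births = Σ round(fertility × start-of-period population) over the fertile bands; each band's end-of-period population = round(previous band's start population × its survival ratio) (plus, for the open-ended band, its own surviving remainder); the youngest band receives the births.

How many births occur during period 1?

Period 1.
Births: 9600 * 0.148 = 1421  |  12300 * 0.526 = 6470  |  1800 * 0.062 = 112 — total 8003
10–19: 5600 * 0.965 = 5404
20–29: 5900 * 0.946 = 5581
30–39: 9600 * 0.964 = 9254
40–49: 12300 * 0.966 = 11882
50+: 1800 * 0.948 + 8800 * 0.39 = 1706 + 3432 = 5138
End of period: [8003, 5404, 5581, 9254, 11882, 5138]

8003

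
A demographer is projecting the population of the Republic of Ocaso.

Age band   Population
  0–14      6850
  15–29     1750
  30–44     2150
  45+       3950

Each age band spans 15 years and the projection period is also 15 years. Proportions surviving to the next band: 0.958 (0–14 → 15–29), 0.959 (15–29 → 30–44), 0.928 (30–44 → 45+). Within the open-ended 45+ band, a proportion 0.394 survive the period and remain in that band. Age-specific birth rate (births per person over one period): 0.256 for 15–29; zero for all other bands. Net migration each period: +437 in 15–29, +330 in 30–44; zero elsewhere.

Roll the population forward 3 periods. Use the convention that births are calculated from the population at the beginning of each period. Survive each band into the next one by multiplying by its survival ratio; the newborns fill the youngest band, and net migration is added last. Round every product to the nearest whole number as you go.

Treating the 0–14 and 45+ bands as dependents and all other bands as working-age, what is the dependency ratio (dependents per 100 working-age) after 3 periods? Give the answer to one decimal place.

242.7

(Bands numbered youngest = 1 to oldest = 4.)
Period 1:
Births: 1750 × 0.256 = 448
Band 2: 6850 × 0.958 = 6562
Band 3: 1750 × 0.959 = 1678
Band 4: 2150 × 0.928 + 3950 × 0.394 = 1995 + 1556 = 3551
Net migration: Band 2 + 437 → 6999; Band 3 + 330 → 2008
Giving 448 / 6999 / 2008 / 3551.
Period 2:
Births: 6999 × 0.256 = 1792
Band 2: 448 × 0.958 = 429
Band 3: 6999 × 0.959 = 6712
Band 4: 2008 × 0.928 + 3551 × 0.394 = 1863 + 1399 = 3262
Net migration: Band 2 + 437 → 866; Band 3 + 330 → 7042
Giving 1792 / 866 / 7042 / 3262.
Period 3:
Births: 866 × 0.256 = 222
Band 2: 1792 × 0.958 = 1717
Band 3: 866 × 0.959 = 830
Band 4: 7042 × 0.928 + 3262 × 0.394 = 6535 + 1285 = 7820
Net migration: Band 2 + 437 → 2154; Band 3 + 330 → 1160
Giving 222 / 2154 / 1160 / 7820.
Dependents (band 0–14 + band 45+) = 222 + 7820 = 8042; working-age = 3314; ratio = 8042/3314 × 100 = 242.7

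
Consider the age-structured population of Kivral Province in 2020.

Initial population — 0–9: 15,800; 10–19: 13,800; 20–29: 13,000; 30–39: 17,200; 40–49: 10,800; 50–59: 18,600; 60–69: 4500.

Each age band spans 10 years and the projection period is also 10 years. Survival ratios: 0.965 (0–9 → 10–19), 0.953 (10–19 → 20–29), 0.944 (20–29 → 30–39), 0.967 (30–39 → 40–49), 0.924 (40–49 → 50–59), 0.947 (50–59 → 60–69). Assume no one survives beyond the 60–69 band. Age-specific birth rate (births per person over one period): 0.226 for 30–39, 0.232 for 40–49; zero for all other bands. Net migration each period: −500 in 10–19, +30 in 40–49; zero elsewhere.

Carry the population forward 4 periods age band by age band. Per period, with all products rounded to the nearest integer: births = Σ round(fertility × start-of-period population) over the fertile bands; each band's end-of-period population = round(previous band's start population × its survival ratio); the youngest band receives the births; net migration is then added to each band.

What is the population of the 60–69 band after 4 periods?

10410

(Bands numbered youngest = 1 to oldest = 7.)
[period 1]
Births: 17200 × 0.226 = 3887  |  10800 × 0.232 = 2506 → 6393
Band 2: 15800 × 0.965 = 15247
Band 3: 13800 × 0.953 = 13151
Band 4: 13000 × 0.944 = 12272
Band 5: 17200 × 0.967 = 16632
Band 6: 10800 × 0.924 = 9979
Band 7: 18600 × 0.947 = 17614
Net migration: Band 2 − 500 → 14747; Band 5 + 30 → 16662
End of period: [6393, 14747, 13151, 12272, 16662, 9979, 17614]
[period 2]
Births: 12272 × 0.226 = 2773  |  16662 × 0.232 = 3866 → 6639
Band 2: 6393 × 0.965 = 6169
Band 3: 14747 × 0.953 = 14054
Band 4: 13151 × 0.944 = 12415
Band 5: 12272 × 0.967 = 11867
Band 6: 16662 × 0.924 = 15396
Band 7: 9979 × 0.947 = 9450
Net migration: Band 2 − 500 → 5669; Band 5 + 30 → 11897
End of period: [6639, 5669, 14054, 12415, 11897, 15396, 9450]
[period 3]
Births: 12415 × 0.226 = 2806  |  11897 × 0.232 = 2760 → 5566
Band 2: 6639 × 0.965 = 6407
Band 3: 5669 × 0.953 = 5403
Band 4: 14054 × 0.944 = 13267
Band 5: 12415 × 0.967 = 12005
Band 6: 11897 × 0.924 = 10993
Band 7: 15396 × 0.947 = 14580
Net migration: Band 2 − 500 → 5907; Band 5 + 30 → 12035
End of period: [5566, 5907, 5403, 13267, 12035, 10993, 14580]
[period 4]
Births: 13267 × 0.226 = 2998  |  12035 × 0.232 = 2792 → 5790
Band 2: 5566 × 0.965 = 5371
Band 3: 5907 × 0.953 = 5629
Band 4: 5403 × 0.944 = 5100
Band 5: 13267 × 0.967 = 12829
Band 6: 12035 × 0.924 = 11120
Band 7: 10993 × 0.947 = 10410
Net migration: Band 2 − 500 → 4871; Band 5 + 30 → 12859
End of period: [5790, 4871, 5629, 5100, 12859, 11120, 10410]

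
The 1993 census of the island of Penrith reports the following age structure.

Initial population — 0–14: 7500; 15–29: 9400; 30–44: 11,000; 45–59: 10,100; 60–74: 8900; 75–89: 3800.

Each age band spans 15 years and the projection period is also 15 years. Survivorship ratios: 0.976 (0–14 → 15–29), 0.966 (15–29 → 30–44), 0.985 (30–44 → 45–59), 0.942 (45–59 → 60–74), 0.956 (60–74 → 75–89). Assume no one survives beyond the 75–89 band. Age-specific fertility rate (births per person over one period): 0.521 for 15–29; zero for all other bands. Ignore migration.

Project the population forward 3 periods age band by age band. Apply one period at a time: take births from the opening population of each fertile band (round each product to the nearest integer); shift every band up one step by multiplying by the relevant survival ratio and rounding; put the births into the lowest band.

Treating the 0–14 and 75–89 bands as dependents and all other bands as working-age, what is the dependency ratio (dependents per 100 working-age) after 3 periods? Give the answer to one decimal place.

51.6

Call the groups 1 to 6, youngest first.
Period 1:
Births: 9400 × 0.521 = 4897
Group 2: 7500 × 0.976 = 7320
Group 3: 9400 × 0.966 = 9080
Group 4: 11000 × 0.985 = 10835
Group 5: 10100 × 0.942 = 9514
Group 6: 8900 × 0.956 = 8508
End of period: [4897, 7320, 9080, 10835, 9514, 8508]
Period 2:
Births: 7320 × 0.521 = 3814
Group 2: 4897 × 0.976 = 4779
Group 3: 7320 × 0.966 = 7071
Group 4: 9080 × 0.985 = 8944
Group 5: 10835 × 0.942 = 10207
Group 6: 9514 × 0.956 = 9095
End of period: [3814, 4779, 7071, 8944, 10207, 9095]
Period 3:
Births: 4779 × 0.521 = 2490
Group 2: 3814 × 0.976 = 3722
Group 3: 4779 × 0.966 = 4617
Group 4: 7071 × 0.985 = 6965
Group 5: 8944 × 0.942 = 8425
Group 6: 10207 × 0.956 = 9758
End of period: [2490, 3722, 4617, 6965, 8425, 9758]
Dependents (band 0–14 + band 75–89) = 2490 + 9758 = 12248; working-age = 23729; ratio = 12248/23729 × 100 = 51.6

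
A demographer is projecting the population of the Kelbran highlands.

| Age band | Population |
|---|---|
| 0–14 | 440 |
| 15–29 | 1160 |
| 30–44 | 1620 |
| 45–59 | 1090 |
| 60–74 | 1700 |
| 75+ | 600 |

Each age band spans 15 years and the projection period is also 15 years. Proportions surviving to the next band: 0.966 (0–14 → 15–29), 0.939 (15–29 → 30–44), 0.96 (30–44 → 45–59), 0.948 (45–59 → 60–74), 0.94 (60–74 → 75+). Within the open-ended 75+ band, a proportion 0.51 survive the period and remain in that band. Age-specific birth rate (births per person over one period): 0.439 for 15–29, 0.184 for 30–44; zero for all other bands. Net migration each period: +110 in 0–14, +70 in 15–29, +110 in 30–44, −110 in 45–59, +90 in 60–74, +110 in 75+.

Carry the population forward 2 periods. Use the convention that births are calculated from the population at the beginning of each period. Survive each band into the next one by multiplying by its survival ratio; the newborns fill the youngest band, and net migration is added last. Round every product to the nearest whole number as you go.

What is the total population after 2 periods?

(Bands numbered youngest = 1 to oldest = 6.)
— Period 1 —
Births: 1160 * 0.439 = 509  |  1620 * 0.184 = 298 ⇒ total 807
Band 2: 440 * 0.966 = 425
Band 3: 1160 * 0.939 = 1089
Band 4: 1620 * 0.96 = 1555
Band 5: 1090 * 0.948 = 1033
Band 6: 1700 * 0.94 + 600 * 0.51 = 1598 + 306 = 1904
Net migration: Band 1 + 110 → 917; Band 2 + 70 → 495; Band 3 + 110 → 1199; Band 4 − 110 → 1445; Band 5 + 90 → 1123; Band 6 + 110 → 2014
Population now: 0–14=917, 15–29=495, 30–44=1199, 45–59=1445, 60–74=1123, 75+=2014
— Period 2 —
Births: 495 * 0.439 = 217  |  1199 * 0.184 = 221 ⇒ total 438
Band 2: 917 * 0.966 = 886
Band 3: 495 * 0.939 = 465
Band 4: 1199 * 0.96 = 1151
Band 5: 1445 * 0.948 = 1370
Band 6: 1123 * 0.94 + 2014 * 0.51 = 1056 + 1027 = 2083
Net migration: Band 1 + 110 → 548; Band 2 + 70 → 956; Band 3 + 110 → 575; Band 4 − 110 → 1041; Band 5 + 90 → 1460; Band 6 + 110 → 2193
Population now: 0–14=548, 15–29=956, 30–44=575, 45–59=1041, 60–74=1460, 75+=2193
Total after period 2: 548 + 956 + 575 + 1041 + 1460 + 2193 = 6773

6773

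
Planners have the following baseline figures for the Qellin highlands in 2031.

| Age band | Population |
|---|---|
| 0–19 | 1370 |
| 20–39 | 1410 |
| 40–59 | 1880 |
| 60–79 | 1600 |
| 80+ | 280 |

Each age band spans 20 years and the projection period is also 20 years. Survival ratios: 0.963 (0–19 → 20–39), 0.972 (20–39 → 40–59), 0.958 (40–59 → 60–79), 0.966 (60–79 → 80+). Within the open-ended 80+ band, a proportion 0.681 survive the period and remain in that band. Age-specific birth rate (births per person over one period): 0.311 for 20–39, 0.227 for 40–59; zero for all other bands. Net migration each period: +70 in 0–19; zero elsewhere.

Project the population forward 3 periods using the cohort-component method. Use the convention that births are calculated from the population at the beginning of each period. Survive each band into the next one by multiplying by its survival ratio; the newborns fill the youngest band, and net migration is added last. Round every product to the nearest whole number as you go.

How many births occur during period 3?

571

(Groups numbered youngest = 1 to oldest = 5.)
[period 1]
Births: 1410 × 0.311 = 439  |  1880 × 0.227 = 427 — total 866
Group 2: 1370 × 0.963 = 1319
Group 3: 1410 × 0.972 = 1371
Group 4: 1880 × 0.958 = 1801
Group 5: 1600 × 0.966 + 280 × 0.681 = 1546 + 191 = 1737
Net migration: Group 1 + 70 → 936
→ [936, 1319, 1371, 1801, 1737]
[period 2]
Births: 1319 × 0.311 = 410  |  1371 × 0.227 = 311 — total 721
Group 2: 936 × 0.963 = 901
Group 3: 1319 × 0.972 = 1282
Group 4: 1371 × 0.958 = 1313
Group 5: 1801 × 0.966 + 1737 × 0.681 = 1740 + 1183 = 2923
Net migration: Group 1 + 70 → 791
→ [791, 901, 1282, 1313, 2923]
[period 3]
Births: 901 × 0.311 = 280  |  1282 × 0.227 = 291 — total 571
Group 2: 791 × 0.963 = 762
Group 3: 901 × 0.972 = 876
Group 4: 1282 × 0.958 = 1228
Group 5: 1313 × 0.966 + 2923 × 0.681 = 1268 + 1991 = 3259
Net migration: Group 1 + 70 → 641
→ [641, 762, 876, 1228, 3259]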